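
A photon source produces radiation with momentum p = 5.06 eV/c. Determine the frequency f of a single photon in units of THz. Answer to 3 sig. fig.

Use h = 6.62607015e-34 J·s, c = 2.99792458e8 m/s, 1 eV = 1.602176634e-19 J.
Convert to SI: p = 5.06 eV/c = 2.7042e-27 kg·m/s.
Apply f = pc/h: f = 1.224e15 Hz.
Converting to THz: f = 1224 THz ≈ 1220 THz.

1220 THz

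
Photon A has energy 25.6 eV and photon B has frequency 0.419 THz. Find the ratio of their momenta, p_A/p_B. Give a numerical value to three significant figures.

p_A = 1.368e-26 kg·m/s (from energy = 25.6 eV, via p = E/c).
p_B = 9.261e-31 kg·m/s (from frequency = 0.419 THz, via p = hf/c).
Ratio = 1.368e-26 / 9.261e-31 = 1.48e4.

1.48e4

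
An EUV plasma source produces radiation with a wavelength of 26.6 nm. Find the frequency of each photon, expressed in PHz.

Use c = 2.99792458e8 m/s.
Convert to SI: λ = 26.6 nm = 2.66e-8 m.
Apply f = c/λ: f = 1.127e16 Hz.
Converting to PHz: f = 11.27 PHz ≈ 11.3 PHz.

11.3 PHz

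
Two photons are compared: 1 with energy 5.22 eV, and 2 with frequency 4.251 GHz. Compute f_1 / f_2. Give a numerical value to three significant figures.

2.97e5

f_1 = 1.262e15 Hz (from energy = 5.22 eV, via f = E/h).
f_2 = 4.251e9 Hz (from frequency = 4.251 GHz, via f given directly).
Ratio = 1.262e15 / 4.251e9 = 2.97e5.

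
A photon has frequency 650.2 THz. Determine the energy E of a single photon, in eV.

In SI units: f = 650.2 THz = 6.502 × 10^14 Hz.
Apply E = hf: E = 4.308 × 10^-19 J.
Converting to eV: E = 2.689 eV ≈ 2.69 eV.

2.69 eV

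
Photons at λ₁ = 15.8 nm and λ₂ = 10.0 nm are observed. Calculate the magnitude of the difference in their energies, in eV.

45.5 eV

Using E = hc/λ: E₁ = 1.257e-17 J, E₂ = 1.986e-17 J.
|ΔE| = |1.257e-17 − 1.986e-17| = 7.29e-18 J = 45.5 eV.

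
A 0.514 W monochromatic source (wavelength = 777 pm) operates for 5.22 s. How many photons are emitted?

1.05·10^16 photons

Total energy: E_total = P·t = 0.514 × 5.22 = 2.683 J.
Per-photon energy: E = 2.557·10^-16 J.
N = E_total / E_photon = 1.05·10^16.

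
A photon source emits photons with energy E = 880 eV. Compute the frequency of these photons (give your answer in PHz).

213 PHz

In SI units: E = 880 eV = 1.4099 × 10^-16 J.
Apply f = E/h: f = 2.128 × 10^17 Hz.
Converting to PHz: f = 212.8 PHz ≈ 213 PHz.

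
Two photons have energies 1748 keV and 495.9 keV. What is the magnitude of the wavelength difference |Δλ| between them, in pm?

1.79 pm

Using λ = hc/E: λ₁ = 7.0929 × 10^-13 m, λ₂ = 2.5002 × 10^-12 m.
|Δλ| = |7.0929 × 10^-13 − 2.5002 × 10^-12| = 1.79 × 10^-12 m = 1.79 pm.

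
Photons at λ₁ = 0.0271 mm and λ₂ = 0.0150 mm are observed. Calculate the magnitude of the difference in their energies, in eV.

0.0369 eV

Using E = hc/λ: E₁ = 7.330 × 10^-21 J, E₂ = 1.324 × 10^-20 J.
|ΔE| = |7.330 × 10^-21 − 1.324 × 10^-20| = 5.91 × 10^-21 J = 0.0369 eV.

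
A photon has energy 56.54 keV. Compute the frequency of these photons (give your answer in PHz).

1.37e4 PHz

In SI units: E = 56.54 keV = 9.0587e-15 J.
For a photon f = E/h, so f = 1.367e19 Hz.
Converting to PHz: f = 13670 PHz ≈ 1.37e4 PHz.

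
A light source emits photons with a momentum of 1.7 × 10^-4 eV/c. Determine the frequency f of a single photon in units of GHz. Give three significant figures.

(h = 6.62607015 × 10^-34 J·s, c = 2.99792458 × 10^8 m/s, 1 eV = 1.602176634 × 10^-19 J.)
First convert: p = 1.7 × 10^-4 eV/c = 9.0853 × 10^-32 kg·m/s.
For a photon f = pc/h, so f = 4.111 × 10^10 Hz.
Converting to GHz: f = 41.11 GHz ≈ 41.1 GHz.

41.1 GHz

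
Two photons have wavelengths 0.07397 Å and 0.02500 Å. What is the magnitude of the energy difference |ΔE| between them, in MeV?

Using E = hc/λ: E₁ = 2.6855e-14 J, E₂ = 7.9458e-14 J.
|ΔE| = |2.6855e-14 − 7.9458e-14| = 5.26e-14 J = 0.328 MeV.

0.328 MeV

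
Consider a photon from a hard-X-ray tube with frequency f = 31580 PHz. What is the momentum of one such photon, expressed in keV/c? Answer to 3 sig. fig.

131 keV/c

Use h = 6.62607015 × 10^-34 J·s, c = 2.99792458 × 10^8 m/s, 1 eV = 1.602176634 × 10^-19 J.
Convert to SI: f = 31580 PHz = 3.158 × 10^19 Hz.
For a photon p = hf/c, so p = 6.980 × 10^-23 kg·m/s.
Converting to keV/c: p = 130.6 keV/c ≈ 131 keV/c.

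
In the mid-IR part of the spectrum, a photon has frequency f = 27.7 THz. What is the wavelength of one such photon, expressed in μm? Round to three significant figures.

10.8 μm

In SI units: f = 27.7 THz = 2.77 × 10^13 Hz.
For a photon λ = c/f, so λ = 1.082 × 10^-5 m.
Converting to μm: λ = 10.82 μm ≈ 10.8 μm.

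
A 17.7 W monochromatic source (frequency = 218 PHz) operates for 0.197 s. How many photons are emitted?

Total energy: E_total = P·t = 17.7 × 0.197 = 3.487 J.
Per-photon energy: E = 1.444 × 10^-16 J.
N = E_total / E_photon = 2.41 × 10^16.

2.41 × 10^16 photons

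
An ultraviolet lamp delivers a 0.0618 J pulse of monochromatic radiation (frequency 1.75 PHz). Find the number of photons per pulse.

5.33·10^16 photons

Per-photon energy: E = 1.160·10^-18 J (from frequency = 1.75 PHz).
N = E_total / E_photon = 0.0618 J / 1.160·10^-18 J = 5.33·10^16.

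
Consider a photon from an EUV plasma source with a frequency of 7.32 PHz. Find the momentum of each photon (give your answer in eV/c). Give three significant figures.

Convert to SI: f = 7.32 PHz = 7.32·10^15 Hz.
Apply p = hf/c: p = 1.618·10^-26 kg·m/s.
Converting to eV/c: p = 30.27 eV/c ≈ 30.3 eV/c.

30.3 eV/c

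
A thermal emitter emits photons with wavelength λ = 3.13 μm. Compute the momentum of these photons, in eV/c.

(h = 6.62607015 × 10^-34 J·s, c = 2.99792458 × 10^8 m/s, 1 eV = 1.602176634 × 10^-19 J.)
First convert: λ = 3.13 μm = 3.13 × 10^-6 m.
The photon relation is p = h/λ, giving p = 2.117 × 10^-28 kg·m/s.
Converting to eV/c: p = 0.3961 eV/c ≈ 0.396 eV/c.

0.396 eV/c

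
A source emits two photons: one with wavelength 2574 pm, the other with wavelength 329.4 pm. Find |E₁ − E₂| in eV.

3280 eV

Using E = hc/λ: E₁ = 7.7173 × 10^-17 J, E₂ = 6.0305 × 10^-16 J.
|ΔE| = |7.7173 × 10^-17 − 6.0305 × 10^-16| = 5.26 × 10^-16 J = 3280 eV.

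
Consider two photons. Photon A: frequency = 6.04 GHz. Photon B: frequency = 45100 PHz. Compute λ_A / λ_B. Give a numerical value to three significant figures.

7.47 × 10^9

λ_A = 0.04963 m (from frequency = 6.04 GHz, via λ = c/f).
λ_B = 6.647 × 10^-12 m (from frequency = 45100 PHz, via λ = c/f).
Ratio = 0.04963 / 6.647 × 10^-12 = 7.47 × 10^9.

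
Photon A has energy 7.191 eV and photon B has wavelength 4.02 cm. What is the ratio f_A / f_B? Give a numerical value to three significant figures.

2.33·10^5

f_A = 1.739·10^15 Hz (from energy = 7.191 eV, via f = E/h).
f_B = 7.458·10^9 Hz (from wavelength = 4.02 cm, via f = c/λ).
Ratio = 1.739·10^15 / 7.458·10^9 = 2.33·10^5.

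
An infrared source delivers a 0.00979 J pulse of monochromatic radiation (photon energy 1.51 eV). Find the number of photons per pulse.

4.05 × 10^16 photons

Per-photon energy: E = 2.419 × 10^-19 J (from energy = 1.51 eV).
N = E_total / E_photon = 0.00979 J / 2.419 × 10^-19 J = 4.05 × 10^16.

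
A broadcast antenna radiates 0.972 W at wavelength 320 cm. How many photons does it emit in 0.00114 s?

1.79 × 10^22 photons

Total energy: E_total = P·t = 0.972 × 0.00114 = 0.001108 J.
Per-photon energy: E = 6.208 × 10^-26 J.
N = E_total / E_photon = 1.79 × 10^22.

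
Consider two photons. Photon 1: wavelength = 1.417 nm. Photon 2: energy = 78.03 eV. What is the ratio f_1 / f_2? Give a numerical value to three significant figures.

11.2

f_1 = 2.116 × 10^17 Hz (from wavelength = 1.417 nm, via f = c/λ).
f_2 = 1.887 × 10^16 Hz (from energy = 78.03 eV, via f = E/h).
Ratio = 2.116 × 10^17 / 1.887 × 10^16 = 11.2.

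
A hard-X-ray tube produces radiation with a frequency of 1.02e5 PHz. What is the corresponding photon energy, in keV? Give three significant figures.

422 keV

In SI units: f = 1.02e5 PHz = 1.02e20 Hz.
Apply E = hf: E = 6.759e-14 J.
Converting to keV: E = 421.8 keV ≈ 422 keV.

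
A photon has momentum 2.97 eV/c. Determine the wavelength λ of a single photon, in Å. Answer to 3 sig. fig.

First convert: p = 2.97 eV/c = 1.5873e-27 kg·m/s.
The photon relation is λ = h/p, giving λ = 4.175e-7 m.
Converting to Å: λ = 4175 Å ≈ 4170 Å.

4170 Å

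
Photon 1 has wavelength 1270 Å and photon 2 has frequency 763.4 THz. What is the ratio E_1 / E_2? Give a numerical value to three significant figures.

E_1 = 1.564 × 10^-18 J (from wavelength = 1270 Å, via E = hc/λ).
E_2 = 5.058 × 10^-19 J (from frequency = 763.4 THz, via E = hf).
Ratio = 1.564 × 10^-18 / 5.058 × 10^-19 = 3.09.

3.09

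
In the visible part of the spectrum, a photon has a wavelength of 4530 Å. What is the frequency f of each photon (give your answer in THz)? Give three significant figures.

(c = 2.99792458 × 10^8 m/s.)
First convert: λ = 4530 Å = 4.53 × 10^-7 m.
Since f = c/λ for a photon, f = 6.618 × 10^14 Hz.
Converting to THz: f = 661.8 THz ≈ 662 THz.

662 THz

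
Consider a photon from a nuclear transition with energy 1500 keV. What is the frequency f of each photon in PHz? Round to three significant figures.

In SI units: E = 1500 keV = 2.4033e-13 J.
The photon relation is f = E/h, giving f = 3.627e20 Hz.
Converting to PHz: f = 362700 PHz ≈ 3.63e5 PHz.

3.63e5 PHz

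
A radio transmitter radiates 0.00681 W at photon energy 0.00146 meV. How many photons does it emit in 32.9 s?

9.58 × 10^23 photons

Total energy: E_total = P·t = 0.00681 × 32.9 = 0.2240 J.
Per-photon energy: E = 2.339 × 10^-25 J.
N = E_total / E_photon = 9.58 × 10^23.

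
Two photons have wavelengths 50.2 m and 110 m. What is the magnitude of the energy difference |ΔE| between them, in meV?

1.34e-5 meV

Using E = hc/λ: E₁ = 3.957e-27 J, E₂ = 1.806e-27 J.
|ΔE| = |3.957e-27 − 1.806e-27| = 2.15e-27 J = 1.34e-5 meV.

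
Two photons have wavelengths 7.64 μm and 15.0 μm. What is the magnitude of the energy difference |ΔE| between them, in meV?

Using E = hc/λ: E₁ = 2.600e-20 J, E₂ = 1.324e-20 J.
|ΔE| = |2.600e-20 − 1.324e-20| = 1.28e-20 J = 79.6 meV.

79.6 meV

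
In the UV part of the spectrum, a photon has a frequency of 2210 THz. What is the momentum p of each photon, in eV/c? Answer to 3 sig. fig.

Take h = 6.62607015 × 10^-34 J·s, c = 2.99792458 × 10^8 m/s, 1 eV = 1.602176634 × 10^-19 J.
In SI units: f = 2210 THz = 2.21 × 10^15 Hz.
The photon relation is p = hf/c, giving p = 4.885 × 10^-27 kg·m/s.
Converting to eV/c: p = 9.140 eV/c ≈ 9.14 eV/c.

9.14 eV/c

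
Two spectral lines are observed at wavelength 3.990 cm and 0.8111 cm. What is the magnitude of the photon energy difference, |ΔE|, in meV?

0.122 meV

Using E = hc/λ: E₁ = 4.9786 × 10^-24 J, E₂ = 2.4491 × 10^-23 J.
|ΔE| = |4.9786 × 10^-24 − 2.4491 × 10^-23| = 1.95 × 10^-23 J = 0.122 meV.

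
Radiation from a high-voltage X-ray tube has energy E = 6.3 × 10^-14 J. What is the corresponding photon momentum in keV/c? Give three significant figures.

393 keV/c

(c = 2.99792458 × 10^8 m/s, 1 eV = 1.602176634 × 10^-19 J.)
Since p = E/c for a photon, p = 2.101 × 10^-22 kg·m/s.
Converting to keV/c: p = 393.2 keV/c ≈ 393 keV/c.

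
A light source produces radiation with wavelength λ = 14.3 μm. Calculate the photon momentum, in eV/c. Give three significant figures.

Convert to SI: λ = 14.3 μm = 1.43e-5 m.
The photon relation is p = h/λ, giving p = 4.634e-29 kg·m/s.
Converting to eV/c: p = 0.08670 eV/c ≈ 0.0867 eV/c.

0.0867 eV/c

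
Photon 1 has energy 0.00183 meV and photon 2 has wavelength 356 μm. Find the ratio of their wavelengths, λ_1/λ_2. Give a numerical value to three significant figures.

1900

λ_1 = 0.6775 m (from energy = 0.00183 meV, via λ = hc/E).
λ_2 = 3.560e-4 m (from wavelength = 356 μm, via λ given directly).
Ratio = 0.6775 / 3.560e-4 = 1900.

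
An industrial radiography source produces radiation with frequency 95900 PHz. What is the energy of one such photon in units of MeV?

0.397 MeV

First convert: f = 95900 PHz = 9.59e19 Hz.
Since E = hf for a photon, E = 6.354e-14 J.
Converting to MeV: E = 0.3966 MeV ≈ 0.397 MeV.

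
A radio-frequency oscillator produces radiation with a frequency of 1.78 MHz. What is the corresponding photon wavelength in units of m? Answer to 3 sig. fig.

168 m

In SI units: f = 1.78 MHz = 1.78e6 Hz.
Apply λ = c/f: λ = 168.4 m.
So λ ≈ 168 m.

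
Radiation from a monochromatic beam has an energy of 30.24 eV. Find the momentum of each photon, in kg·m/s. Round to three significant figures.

In SI units: E = 30.24 eV = 4.8450e-18 J.
For a photon p = E/c, so p = 1.616e-26 kg·m/s.
So p ≈ 1.62e-26 kg·m/s.

1.62e-26 kg·m/s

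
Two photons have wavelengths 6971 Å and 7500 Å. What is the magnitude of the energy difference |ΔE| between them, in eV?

Using E = hc/λ: E₁ = 2.8496e-19 J, E₂ = 2.6486e-19 J.
|ΔE| = |2.8496e-19 − 2.6486e-19| = 2.01e-20 J = 0.125 eV.

0.125 eV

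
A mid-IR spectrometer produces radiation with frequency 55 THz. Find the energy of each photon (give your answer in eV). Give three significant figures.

Convert to SI: f = 55 THz = 5.5e13 Hz.
For a photon E = hf, so E = 3.644e-20 J.
Converting to eV: E = 0.2275 eV ≈ 0.227 eV.

0.227 eV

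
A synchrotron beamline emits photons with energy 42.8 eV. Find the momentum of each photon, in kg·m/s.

(c = 2.99792458 × 10^8 m/s, 1 eV = 1.602176634 × 10^-19 J.)
Convert to SI: E = 42.8 eV = 6.8573 × 10^-18 J.
The photon relation is p = E/c, giving p = 2.287 × 10^-26 kg·m/s.
So p ≈ 2.29 × 10^-26 kg·m/s.

2.29 × 10^-26 kg·m/s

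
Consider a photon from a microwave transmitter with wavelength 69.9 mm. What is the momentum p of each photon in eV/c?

1.77 × 10^-5 eV/c

(h = 6.62607015 × 10^-34 J·s, c = 2.99792458 × 10^8 m/s, 1 eV = 1.602176634 × 10^-19 J.)
First convert: λ = 69.9 mm = 0.0699 m.
Since p = h/λ for a photon, p = 9.479 × 10^-33 kg·m/s.
Converting to eV/c: p = 1.774 × 10^-5 eV/c ≈ 1.77 × 10^-5 eV/c.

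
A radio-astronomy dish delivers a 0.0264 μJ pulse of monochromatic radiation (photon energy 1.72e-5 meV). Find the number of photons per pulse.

Per-photon energy: E = 2.756e-27 J (from energy = 1.72e-5 meV).
N = E_total / E_photon = 2.64e-8 J / 2.756e-27 J = 9.58e18.

9.58e18 photons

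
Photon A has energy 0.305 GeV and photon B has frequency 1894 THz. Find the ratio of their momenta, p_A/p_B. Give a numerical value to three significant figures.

3.89e7

p_A = 1.630e-19 kg·m/s (from energy = 0.305 GeV, via p = E/c).
p_B = 4.186e-27 kg·m/s (from frequency = 1894 THz, via p = hf/c).
Ratio = 1.630e-19 / 4.186e-27 = 3.89e7.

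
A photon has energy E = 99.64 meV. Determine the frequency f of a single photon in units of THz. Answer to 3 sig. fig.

Take h = 6.62607015 × 10^-34 J·s, 1 eV = 1.602176634 × 10^-19 J.
In SI units: E = 99.64 meV = 1.5964 × 10^-20 J.
Since f = E/h for a photon, f = 2.409 × 10^13 Hz.
Converting to THz: f = 24.09 THz ≈ 24.1 THz.

24.1 THz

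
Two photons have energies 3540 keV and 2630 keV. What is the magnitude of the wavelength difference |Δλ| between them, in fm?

Using λ = hc/E: λ₁ = 3.502 × 10^-13 m, λ₂ = 4.714 × 10^-13 m.
|Δλ| = |3.502 × 10^-13 − 4.714 × 10^-13| = 1.21 × 10^-13 m = 121 fm.

121 fm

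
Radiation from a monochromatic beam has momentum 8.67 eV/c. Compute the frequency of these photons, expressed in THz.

Take h = 6.62607015·10^-34 J·s, c = 2.99792458·10^8 m/s, 1 eV = 1.602176634·10^-19 J.
In SI units: p = 8.67 eV/c = 4.6335·10^-27 kg·m/s.
Apply f = pc/h: f = 2.096·10^15 Hz.
Converting to THz: f = 2096 THz ≈ 2100 THz.

2100 THz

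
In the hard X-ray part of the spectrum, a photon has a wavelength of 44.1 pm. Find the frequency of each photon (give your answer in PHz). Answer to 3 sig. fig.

Take c = 2.99792458 × 10^8 m/s.
In SI units: λ = 44.1 pm = 4.41 × 10^-11 m.
Apply f = c/λ: f = 6.798 × 10^18 Hz.
Converting to PHz: f = 6798 PHz ≈ 6800 PHz.

6800 PHz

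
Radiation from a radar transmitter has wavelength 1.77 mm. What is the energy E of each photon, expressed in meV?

(h = 6.62607015e-34 J·s, c = 2.99792458e8 m/s, 1 eV = 1.602176634e-19 J.)
First convert: λ = 1.77 mm = 0.00177 m.
For a photon E = hc/λ, so E = 1.122e-22 J.
Converting to meV: E = 0.7005 meV ≈ 0.700 meV.

0.700 meV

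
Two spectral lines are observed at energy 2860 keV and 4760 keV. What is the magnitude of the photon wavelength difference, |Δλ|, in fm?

Using λ = hc/E: λ₁ = 4.335 × 10^-13 m, λ₂ = 2.605 × 10^-13 m.
|Δλ| = |4.335 × 10^-13 − 2.605 × 10^-13| = 1.73 × 10^-13 m = 173 fm.

173 fm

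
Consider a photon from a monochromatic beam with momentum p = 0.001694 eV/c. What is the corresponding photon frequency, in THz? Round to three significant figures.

Take h = 6.62607015e-34 J·s, c = 2.99792458e8 m/s, 1 eV = 1.602176634e-19 J.
Convert to SI: p = 0.001694 eV/c = 9.0532e-31 kg·m/s.
The photon relation is f = pc/h, giving f = 4.096e11 Hz.
Converting to THz: f = 0.4096 THz ≈ 0.410 THz.

0.410 THz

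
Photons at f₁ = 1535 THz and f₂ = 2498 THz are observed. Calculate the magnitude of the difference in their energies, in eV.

3.98 eV

Using E = hf: E₁ = 1.0171e-18 J, E₂ = 1.6552e-18 J.
|ΔE| = |1.0171e-18 − 1.6552e-18| = 6.38e-19 J = 3.98 eV.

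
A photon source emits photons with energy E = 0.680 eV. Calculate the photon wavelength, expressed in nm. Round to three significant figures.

1820 nm

Take h = 6.62607015e-34 J·s, c = 2.99792458e8 m/s, 1 eV = 1.602176634e-19 J.
In SI units: E = 0.680 eV = 1.0895e-19 J.
Since λ = hc/E for a photon, λ = 1.823e-6 m.
Converting to nm: λ = 1823 nm ≈ 1820 nm.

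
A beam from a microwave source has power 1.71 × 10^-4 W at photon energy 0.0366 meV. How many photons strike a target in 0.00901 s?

Total energy: E_total = P·t = 1.71 × 10^-4 × 0.00901 = 1.541 × 10^-6 J.
Per-photon energy: E = 5.864 × 10^-24 J.
N = E_total / E_photon = 2.63 × 10^17.

2.63 × 10^17 photons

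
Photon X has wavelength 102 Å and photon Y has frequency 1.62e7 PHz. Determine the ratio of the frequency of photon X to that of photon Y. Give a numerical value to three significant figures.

f_X = 2.939e16 Hz (from wavelength = 102 Å, via f = c/λ).
f_Y = 1.620e22 Hz (from frequency = 1.62e7 PHz, via f given directly).
Ratio = 2.939e16 / 1.620e22 = 1.81e-6.

1.81e-6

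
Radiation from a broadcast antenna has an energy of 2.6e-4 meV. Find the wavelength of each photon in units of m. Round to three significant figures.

First convert: E = 2.6e-4 meV = 4.1657e-26 J.
Since λ = hc/E for a photon, λ = 4.769 m.
So λ ≈ 4.77 m.

4.77 m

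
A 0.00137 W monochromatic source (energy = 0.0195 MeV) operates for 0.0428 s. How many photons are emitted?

1.88 × 10^10 photons

Total energy: E_total = P·t = 0.00137 × 0.0428 = 5.864 × 10^-5 J.
Per-photon energy: E = 3.124 × 10^-15 J.
N = E_total / E_photon = 1.88 × 10^10.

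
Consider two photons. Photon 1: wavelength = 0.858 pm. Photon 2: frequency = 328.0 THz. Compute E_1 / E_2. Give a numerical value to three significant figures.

E_1 = 2.315 × 10^-13 J (from wavelength = 0.858 pm, via E = hc/λ).
E_2 = 2.173 × 10^-19 J (from frequency = 328.0 THz, via E = hf).
Ratio = 2.315 × 10^-13 / 2.173 × 10^-19 = 1.07 × 10^6.

1.07 × 10^6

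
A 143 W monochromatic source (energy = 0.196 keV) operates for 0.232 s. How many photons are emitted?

Total energy: E_total = P·t = 143 × 0.232 = 33.18 J.
Per-photon energy: E = 3.140 × 10^-17 J.
N = E_total / E_photon = 1.06 × 10^18.

1.06 × 10^18 photons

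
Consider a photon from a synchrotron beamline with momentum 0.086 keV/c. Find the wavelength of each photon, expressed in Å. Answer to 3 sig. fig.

144 Å

First convert: p = 0.086 keV/c = 4.5961·10^-26 kg·m/s.
The photon relation is λ = h/p, giving λ = 1.442·10^-8 m.
Converting to Å: λ = 144.2 Å ≈ 144 Å.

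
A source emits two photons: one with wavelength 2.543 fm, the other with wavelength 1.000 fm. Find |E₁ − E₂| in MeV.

752 MeV

Using E = hc/λ: E₁ = 7.8114 × 10^-11 J, E₂ = 1.9864 × 10^-10 J.
|ΔE| = |7.8114 × 10^-11 − 1.9864 × 10^-10| = 1.21 × 10^-10 J = 752 MeV.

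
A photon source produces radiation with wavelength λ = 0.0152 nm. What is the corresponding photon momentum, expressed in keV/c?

81.6 keV/c

Take h = 6.62607015e-34 J·s, c = 2.99792458e8 m/s, 1 eV = 1.602176634e-19 J.
In SI units: λ = 0.0152 nm = 1.52e-11 m.
For a photon p = h/λ, so p = 4.359e-23 kg·m/s.
Converting to keV/c: p = 81.57 keV/c ≈ 81.6 keV/c.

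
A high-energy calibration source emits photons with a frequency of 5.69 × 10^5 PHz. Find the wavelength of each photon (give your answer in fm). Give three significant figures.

527 fm

Use c = 2.99792458 × 10^8 m/s.
First convert: f = 5.69 × 10^5 PHz = 5.69 × 10^20 Hz.
Since λ = c/f for a photon, λ = 5.269 × 10^-13 m.
Converting to fm: λ = 526.9 fm ≈ 527 fm.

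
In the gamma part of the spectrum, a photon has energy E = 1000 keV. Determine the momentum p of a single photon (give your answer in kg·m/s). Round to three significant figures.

Take c = 2.99792458 × 10^8 m/s, 1 eV = 1.602176634 × 10^-19 J.
Convert to SI: E = 1000 keV = 1.6022 × 10^-13 J.
Since p = E/c for a photon, p = 5.344 × 10^-22 kg·m/s.
So p ≈ 5.34 × 10^-22 kg·m/s.

5.34 × 10^-22 kg·m/s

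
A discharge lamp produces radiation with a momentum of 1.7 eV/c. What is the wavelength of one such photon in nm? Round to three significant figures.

729 nm

(h = 6.62607015e-34 J·s, c = 2.99792458e8 m/s, 1 eV = 1.602176634e-19 J.)
In SI units: p = 1.7 eV/c = 9.0853e-28 kg·m/s.
Apply λ = h/p: λ = 7.293e-7 m.
Converting to nm: λ = 729.3 nm ≈ 729 nm.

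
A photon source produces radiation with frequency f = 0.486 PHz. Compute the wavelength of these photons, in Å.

Use c = 2.99792458 × 10^8 m/s.
Convert to SI: f = 0.486 PHz = 4.86 × 10^14 Hz.
For a photon λ = c/f, so λ = 6.169 × 10^-7 m.
Converting to Å: λ = 6169 Å ≈ 6170 Å.

6170 Å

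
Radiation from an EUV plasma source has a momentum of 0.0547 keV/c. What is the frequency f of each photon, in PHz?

13.2 PHz

Use h = 6.62607015e-34 J·s, c = 2.99792458e8 m/s, 1 eV = 1.602176634e-19 J.
Convert to SI: p = 0.0547 keV/c = 2.9233e-26 kg·m/s.
For a photon f = pc/h, so f = 1.323e16 Hz.
Converting to PHz: f = 13.23 PHz ≈ 13.2 PHz.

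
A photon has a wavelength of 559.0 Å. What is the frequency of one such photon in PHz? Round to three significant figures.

Take c = 2.99792458e8 m/s.
In SI units: λ = 559.0 Å = 5.590e-8 m.
For a photon f = c/λ, so f = 5.363e15 Hz.
Converting to PHz: f = 5.363 PHz ≈ 5.36 PHz.

5.36 PHz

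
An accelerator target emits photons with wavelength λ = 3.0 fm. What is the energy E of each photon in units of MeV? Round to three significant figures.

413 MeV

In SI units: λ = 3.0 fm = 3.0e-15 m.
For a photon E = hc/λ, so E = 6.621e-11 J.
Converting to MeV: E = 413.3 MeV ≈ 413 MeV.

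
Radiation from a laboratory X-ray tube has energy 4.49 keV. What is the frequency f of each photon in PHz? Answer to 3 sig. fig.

(h = 6.62607015 × 10^-34 J·s, 1 eV = 1.602176634 × 10^-19 J.)
Convert to SI: E = 4.49 keV = 7.1938 × 10^-16 J.
The photon relation is f = E/h, giving f = 1.086 × 10^18 Hz.
Converting to PHz: f = 1086 PHz ≈ 1090 PHz.

1090 PHz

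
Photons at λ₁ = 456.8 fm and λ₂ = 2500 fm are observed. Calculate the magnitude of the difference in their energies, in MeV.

2.22 MeV

Using E = hc/λ: E₁ = 4.3486e-13 J, E₂ = 7.9458e-14 J.
|ΔE| = |4.3486e-13 − 7.9458e-14| = 3.55e-13 J = 2.22 MeV.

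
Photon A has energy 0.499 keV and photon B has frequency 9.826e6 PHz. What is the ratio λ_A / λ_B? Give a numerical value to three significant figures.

λ_A = 2.485e-9 m (from energy = 0.499 keV, via λ = hc/E).
λ_B = 3.051e-14 m (from frequency = 9.826e6 PHz, via λ = c/f).
Ratio = 2.485e-9 / 3.051e-14 = 8.14e4.

8.14e4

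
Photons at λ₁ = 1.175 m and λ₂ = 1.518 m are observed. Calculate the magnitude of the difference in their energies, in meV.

2.38e-4 meV

Using E = hc/λ: E₁ = 1.6906e-25 J, E₂ = 1.3086e-25 J.
|ΔE| = |1.6906e-25 − 1.3086e-25| = 3.82e-26 J = 2.38e-4 meV.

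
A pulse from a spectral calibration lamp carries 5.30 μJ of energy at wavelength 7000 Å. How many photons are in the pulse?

Per-photon energy: E = 2.838·10^-19 J (from wavelength = 7000 Å).
N = E_total / E_photon = 5.30·10^-6 J / 2.838·10^-19 J = 1.87·10^13.

1.87·10^13 photons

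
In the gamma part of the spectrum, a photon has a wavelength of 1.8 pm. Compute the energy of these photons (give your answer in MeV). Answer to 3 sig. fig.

First convert: λ = 1.8 pm = 1.8·10^-12 m.
The photon relation is E = hc/λ, giving E = 1.104·10^-13 J.
Converting to MeV: E = 0.6888 MeV ≈ 0.689 MeV.

0.689 MeV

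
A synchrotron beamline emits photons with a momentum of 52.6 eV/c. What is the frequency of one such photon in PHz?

In SI units: p = 52.6 eV/c = 2.8111e-26 kg·m/s.
Since f = pc/h for a photon, f = 1.272e16 Hz.
Converting to PHz: f = 12.72 PHz ≈ 12.7 PHz.

12.7 PHz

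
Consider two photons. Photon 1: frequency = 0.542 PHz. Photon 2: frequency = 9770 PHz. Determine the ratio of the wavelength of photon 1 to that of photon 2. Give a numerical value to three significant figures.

λ_1 = 5.531 × 10^-7 m (from frequency = 0.542 PHz, via λ = c/f).
λ_2 = 3.069 × 10^-11 m (from frequency = 9770 PHz, via λ = c/f).
Ratio = 5.531 × 10^-7 / 3.069 × 10^-11 = 1.80 × 10^4.

1.80 × 10^4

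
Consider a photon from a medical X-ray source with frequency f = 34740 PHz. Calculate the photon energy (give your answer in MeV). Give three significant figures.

0.144 MeV

(h = 6.62607015·10^-34 J·s, 1 eV = 1.602176634·10^-19 J.)
Convert to SI: f = 34740 PHz = 3.474·10^19 Hz.
The photon relation is E = hf, giving E = 2.302·10^-14 J.
Converting to MeV: E = 0.1437 MeV ≈ 0.144 MeV.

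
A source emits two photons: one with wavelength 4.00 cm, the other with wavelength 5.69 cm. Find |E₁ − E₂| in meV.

Using E = hc/λ: E₁ = 4.966 × 10^-24 J, E₂ = 3.491 × 10^-24 J.
|ΔE| = |4.966 × 10^-24 − 3.491 × 10^-24| = 1.47 × 10^-24 J = 9.21 × 10^-3 meV.

9.21 × 10^-3 meV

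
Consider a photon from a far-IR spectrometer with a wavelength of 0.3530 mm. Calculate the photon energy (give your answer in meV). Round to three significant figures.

3.51 meV

Take h = 6.62607015e-34 J·s, c = 2.99792458e8 m/s, 1 eV = 1.602176634e-19 J.
Convert to SI: λ = 0.3530 mm = 3.530e-4 m.
For a photon E = hc/λ, so E = 5.627e-22 J.
Converting to meV: E = 3.512 meV ≈ 3.51 meV.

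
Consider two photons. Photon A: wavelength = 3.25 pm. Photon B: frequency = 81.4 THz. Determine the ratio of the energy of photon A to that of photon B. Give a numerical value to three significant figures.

E_A = 6.112e-14 J (from wavelength = 3.25 pm, via E = hc/λ).
E_B = 5.394e-20 J (from frequency = 81.4 THz, via E = hf).
Ratio = 6.112e-14 / 5.394e-20 = 1.13e6.

1.13e6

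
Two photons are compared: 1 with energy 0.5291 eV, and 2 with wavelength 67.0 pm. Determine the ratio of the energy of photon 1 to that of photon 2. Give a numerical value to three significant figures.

2.86e-5

E_1 = 8.477e-20 J (from energy = 0.5291 eV, via E given directly).
E_2 = 2.965e-15 J (from wavelength = 67.0 pm, via E = hc/λ).
Ratio = 8.477e-20 / 2.965e-15 = 2.86e-5.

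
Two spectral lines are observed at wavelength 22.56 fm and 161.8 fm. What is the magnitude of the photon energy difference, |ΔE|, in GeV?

Using E = hc/λ: E₁ = 8.8052e-12 J, E₂ = 1.2277e-12 J.
|ΔE| = |8.8052e-12 − 1.2277e-12| = 7.58e-12 J = 0.0473 GeV.

0.0473 GeV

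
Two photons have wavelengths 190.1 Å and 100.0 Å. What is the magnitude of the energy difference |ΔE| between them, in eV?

Using E = hc/λ: E₁ = 1.0449·10^-17 J, E₂ = 1.9864·10^-17 J.
|ΔE| = |1.0449·10^-17 − 1.9864·10^-17| = 9.41·10^-18 J = 58.8 eV.

58.8 eV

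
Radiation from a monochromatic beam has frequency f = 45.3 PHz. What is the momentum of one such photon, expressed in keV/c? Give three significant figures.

In SI units: f = 45.3 PHz = 4.53e16 Hz.
Since p = hf/c for a photon, p = 1.001e-25 kg·m/s.
Converting to keV/c: p = 0.1873 keV/c ≈ 0.187 keV/c.

0.187 keV/c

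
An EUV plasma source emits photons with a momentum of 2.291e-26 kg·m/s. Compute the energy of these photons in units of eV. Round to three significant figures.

For a photon E = pc, so E = 6.868e-18 J.
Converting to eV: E = 42.87 eV ≈ 42.9 eV.

42.9 eV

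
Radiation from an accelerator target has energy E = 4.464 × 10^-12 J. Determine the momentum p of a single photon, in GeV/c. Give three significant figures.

0.0279 GeV/c

Use c = 2.99792458 × 10^8 m/s, 1 eV = 1.602176634 × 10^-19 J.
Since p = E/c for a photon, p = 1.489 × 10^-20 kg·m/s.
Converting to GeV/c: p = 0.02786 GeV/c ≈ 0.0279 GeV/c.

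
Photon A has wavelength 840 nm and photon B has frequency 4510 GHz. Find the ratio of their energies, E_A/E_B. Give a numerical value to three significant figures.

79.1

E_A = 2.365e-19 J (from wavelength = 840 nm, via E = hc/λ).
E_B = 2.988e-21 J (from frequency = 4510 GHz, via E = hf).
Ratio = 2.365e-19 / 2.988e-21 = 79.1.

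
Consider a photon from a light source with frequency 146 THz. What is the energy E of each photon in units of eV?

First convert: f = 146 THz = 1.46 × 10^14 Hz.
Since E = hf for a photon, E = 9.674 × 10^-20 J.
Converting to eV: E = 0.6038 eV ≈ 0.604 eV.

0.604 eV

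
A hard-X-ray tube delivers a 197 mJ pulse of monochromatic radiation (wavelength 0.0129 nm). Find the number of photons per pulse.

1.28e13 photons

Per-photon energy: E = 1.540e-14 J (from wavelength = 0.0129 nm).
N = E_total / E_photon = 0.197 J / 1.540e-14 J = 1.28e13.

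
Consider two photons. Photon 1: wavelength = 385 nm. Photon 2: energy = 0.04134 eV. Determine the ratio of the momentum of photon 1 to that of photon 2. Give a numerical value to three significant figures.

p_1 = 1.721 × 10^-27 kg·m/s (from wavelength = 385 nm, via p = h/λ).
p_2 = 2.209 × 10^-29 kg·m/s (from energy = 0.04134 eV, via p = E/c).
Ratio = 1.721 × 10^-27 / 2.209 × 10^-29 = 77.9.

77.9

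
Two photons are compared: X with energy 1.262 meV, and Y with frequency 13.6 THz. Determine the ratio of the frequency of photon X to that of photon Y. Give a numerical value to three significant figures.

0.0224

f_X = 3.052 × 10^11 Hz (from energy = 1.262 meV, via f = E/h).
f_Y = 1.360 × 10^13 Hz (from frequency = 13.6 THz, via f given directly).
Ratio = 3.052 × 10^11 / 1.360 × 10^13 = 0.0224.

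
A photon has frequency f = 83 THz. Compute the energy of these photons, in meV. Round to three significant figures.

343 meV

First convert: f = 83 THz = 8.3e13 Hz.
The photon relation is E = hf, giving E = 5.500e-20 J.
Converting to meV: E = 343.3 meV ≈ 343 meV.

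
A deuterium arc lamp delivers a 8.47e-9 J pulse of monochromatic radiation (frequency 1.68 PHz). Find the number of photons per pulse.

7.61e9 photons

Per-photon energy: E = 1.113e-18 J (from frequency = 1.68 PHz).
N = E_total / E_photon = 8.47e-9 J / 1.113e-18 J = 7.61e9.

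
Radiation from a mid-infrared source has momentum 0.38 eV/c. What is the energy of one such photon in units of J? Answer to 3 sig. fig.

First convert: p = 0.38 eV/c = 2.0308e-28 kg·m/s.
Apply E = pc: E = 6.088e-20 J.
So E ≈ 6.09e-20 J.

6.09e-20 J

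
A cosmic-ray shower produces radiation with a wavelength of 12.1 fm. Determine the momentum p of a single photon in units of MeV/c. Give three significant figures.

First convert: λ = 12.1 fm = 1.21e-14 m.
For a photon p = h/λ, so p = 5.476e-20 kg·m/s.
Converting to MeV/c: p = 102.5 MeV/c ≈ 102 MeV/c.

102 MeV/c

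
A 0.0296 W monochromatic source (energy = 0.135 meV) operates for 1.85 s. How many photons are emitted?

2.53 × 10^21 photons

Total energy: E_total = P·t = 0.0296 × 1.85 = 0.05476 J.
Per-photon energy: E = 2.163 × 10^-23 J.
N = E_total / E_photon = 2.53 × 10^21.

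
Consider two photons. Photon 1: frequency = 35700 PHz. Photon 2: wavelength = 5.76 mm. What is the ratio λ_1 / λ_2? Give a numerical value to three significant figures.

λ_1 = 8.398e-12 m (from frequency = 35700 PHz, via λ = c/f).
λ_2 = 0.005760 m (from wavelength = 5.76 mm, via λ given directly).
Ratio = 8.398e-12 / 0.005760 = 1.46e-9.

1.46e-9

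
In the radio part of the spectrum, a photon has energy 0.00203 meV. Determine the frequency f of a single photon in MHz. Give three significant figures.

491 MHz

First convert: E = 0.00203 meV = 3.2524·10^-25 J.
Apply f = E/h: f = 4.909·10^8 Hz.
Converting to MHz: f = 490.9 MHz ≈ 491 MHz.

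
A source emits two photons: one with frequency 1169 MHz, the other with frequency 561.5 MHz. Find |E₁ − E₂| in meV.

Using E = hf: E₁ = 7.7459e-25 J, E₂ = 3.7205e-25 J.
|ΔE| = |7.7459e-25 − 3.7205e-25| = 4.03e-25 J = 2.51e-3 meV.

2.51e-3 meV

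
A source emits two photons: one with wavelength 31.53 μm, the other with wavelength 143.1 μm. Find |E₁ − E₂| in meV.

30.7 meV

Using E = hc/λ: E₁ = 6.3002 × 10^-21 J, E₂ = 1.3882 × 10^-21 J.
|ΔE| = |6.3002 × 10^-21 − 1.3882 × 10^-21| = 4.91 × 10^-21 J = 30.7 meV.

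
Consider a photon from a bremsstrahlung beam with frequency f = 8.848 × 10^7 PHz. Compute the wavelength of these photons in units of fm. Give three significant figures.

3.39 fm

Take c = 2.99792458 × 10^8 m/s.
First convert: f = 8.848 × 10^7 PHz = 8.848 × 10^22 Hz.
For a photon λ = c/f, so λ = 3.388 × 10^-15 m.
Converting to fm: λ = 3.388 fm ≈ 3.39 fm.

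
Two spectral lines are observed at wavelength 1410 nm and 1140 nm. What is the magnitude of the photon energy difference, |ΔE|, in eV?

Using E = hc/λ: E₁ = 1.409 × 10^-19 J, E₂ = 1.742 × 10^-19 J.
|ΔE| = |1.409 × 10^-19 − 1.742 × 10^-19| = 3.34 × 10^-20 J = 0.208 eV.

0.208 eV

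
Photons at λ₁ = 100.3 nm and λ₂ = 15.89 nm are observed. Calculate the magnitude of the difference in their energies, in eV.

65.7 eV

Using E = hc/λ: E₁ = 1.9805e-18 J, E₂ = 1.2501e-17 J.
|ΔE| = |1.9805e-18 − 1.2501e-17| = 1.05e-17 J = 65.7 eV.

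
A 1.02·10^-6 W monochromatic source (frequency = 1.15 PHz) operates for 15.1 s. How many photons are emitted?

2.02·10^13 photons

Total energy: E_total = P·t = 1.02·10^-6 × 15.1 = 1.540·10^-5 J.
Per-photon energy: E = 7.620·10^-19 J.
N = E_total / E_photon = 2.02·10^13.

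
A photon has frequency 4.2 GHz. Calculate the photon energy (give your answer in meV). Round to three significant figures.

In SI units: f = 4.2 GHz = 4.2 × 10^9 Hz.
Apply E = hf: E = 2.783 × 10^-24 J.
Converting to meV: E = 0.01737 meV ≈ 0.0174 meV.

0.0174 meV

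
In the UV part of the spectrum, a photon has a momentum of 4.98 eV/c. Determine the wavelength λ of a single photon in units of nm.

249 nm

In SI units: p = 4.98 eV/c = 2.6615 × 10^-27 kg·m/s.
For a photon λ = h/p, so λ = 2.490 × 10^-7 m.
Converting to nm: λ = 249.0 nm ≈ 249 nm.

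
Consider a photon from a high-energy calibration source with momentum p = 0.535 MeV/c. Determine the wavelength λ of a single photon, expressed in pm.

2.32 pm

First convert: p = 0.535 MeV/c = 2.8592 × 10^-22 kg·m/s.
Apply λ = h/p: λ = 2.317 × 10^-12 m.
Converting to pm: λ = 2.317 pm ≈ 2.32 pm.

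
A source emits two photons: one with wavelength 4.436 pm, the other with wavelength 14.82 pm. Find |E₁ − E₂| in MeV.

0.196 MeV

Using E = hc/λ: E₁ = 4.4780e-14 J, E₂ = 1.3404e-14 J.
|ΔE| = |4.4780e-14 − 1.3404e-14| = 3.14e-14 J = 0.196 MeV.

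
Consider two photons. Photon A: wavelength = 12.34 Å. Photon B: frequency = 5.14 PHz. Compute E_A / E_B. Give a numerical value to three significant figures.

47.3

E_A = 1.610·10^-16 J (from wavelength = 12.34 Å, via E = hc/λ).
E_B = 3.406·10^-18 J (from frequency = 5.14 PHz, via E = hf).
Ratio = 1.610·10^-16 / 3.406·10^-18 = 47.3.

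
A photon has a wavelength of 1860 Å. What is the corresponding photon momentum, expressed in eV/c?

Convert to SI: λ = 1860 Å = 1.86·10^-7 m.
For a photon p = h/λ, so p = 3.562·10^-27 kg·m/s.
Converting to eV/c: p = 6.666 eV/c ≈ 6.67 eV/c.

6.67 eV/c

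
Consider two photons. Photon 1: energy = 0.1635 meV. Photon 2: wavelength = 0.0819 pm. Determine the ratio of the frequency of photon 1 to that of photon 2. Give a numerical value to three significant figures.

f_1 = 3.953·10^10 Hz (from energy = 0.1635 meV, via f = E/h).
f_2 = 3.660·10^21 Hz (from wavelength = 0.0819 pm, via f = c/λ).
Ratio = 3.953·10^10 / 3.660·10^21 = 1.08·10^-11.

1.08·10^-11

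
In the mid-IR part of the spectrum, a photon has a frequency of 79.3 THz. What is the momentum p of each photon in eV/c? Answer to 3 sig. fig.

Use h = 6.62607015e-34 J·s, c = 2.99792458e8 m/s, 1 eV = 1.602176634e-19 J.
Convert to SI: f = 79.3 THz = 7.93e13 Hz.
Apply p = hf/c: p = 1.753e-28 kg·m/s.
Converting to eV/c: p = 0.3280 eV/c ≈ 0.328 eV/c.

0.328 eV/c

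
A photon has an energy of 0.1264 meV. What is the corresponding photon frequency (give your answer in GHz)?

Take h = 6.62607015e-34 J·s, 1 eV = 1.602176634e-19 J.
In SI units: E = 0.1264 meV = 2.0252e-23 J.
Since f = E/h for a photon, f = 3.056e10 Hz.
Converting to GHz: f = 30.56 GHz ≈ 30.6 GHz.

30.6 GHz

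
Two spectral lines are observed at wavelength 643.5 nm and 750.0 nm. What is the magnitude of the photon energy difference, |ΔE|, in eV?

0.274 eV

Using E = hc/λ: E₁ = 3.0869e-19 J, E₂ = 2.6486e-19 J.
|ΔE| = |3.0869e-19 − 2.6486e-19| = 4.38e-20 J = 0.274 eV.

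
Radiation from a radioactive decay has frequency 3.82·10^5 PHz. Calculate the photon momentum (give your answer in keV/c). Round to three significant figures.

1580 keV/c

Convert to SI: f = 3.82·10^5 PHz = 3.82·10^20 Hz.
Apply p = hf/c: p = 8.443·10^-22 kg·m/s.
Converting to keV/c: p = 1580 keV/c ≈ 1580 keV/c.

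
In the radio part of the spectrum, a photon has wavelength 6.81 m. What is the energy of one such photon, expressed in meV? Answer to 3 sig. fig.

Since E = hc/λ for a photon, E = 2.917 × 10^-26 J.
Converting to meV: E = 1.821 × 10^-4 meV ≈ 1.82 × 10^-4 meV.

1.82 × 10^-4 meV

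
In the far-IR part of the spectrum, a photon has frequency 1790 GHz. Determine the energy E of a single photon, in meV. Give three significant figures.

In SI units: f = 1790 GHz = 1.79·10^12 Hz.
Since E = hf for a photon, E = 1.186·10^-21 J.
Converting to meV: E = 7.403 meV ≈ 7.40 meV.

7.40 meV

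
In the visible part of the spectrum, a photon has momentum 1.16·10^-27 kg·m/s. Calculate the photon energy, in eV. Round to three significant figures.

2.17 eV

Apply E = pc: E = 3.478·10^-19 J.
Converting to eV: E = 2.171 eV ≈ 2.17 eV.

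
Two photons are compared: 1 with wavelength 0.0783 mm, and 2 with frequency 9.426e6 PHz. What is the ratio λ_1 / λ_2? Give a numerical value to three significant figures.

λ_1 = 7.830e-5 m (from wavelength = 0.0783 mm, via λ given directly).
λ_2 = 3.180e-14 m (from frequency = 9.426e6 PHz, via λ = c/f).
Ratio = 7.830e-5 / 3.180e-14 = 2.46e9.

2.46e9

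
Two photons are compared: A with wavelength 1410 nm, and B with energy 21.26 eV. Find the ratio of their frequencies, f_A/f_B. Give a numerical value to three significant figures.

f_A = 2.126 × 10^14 Hz (from wavelength = 1410 nm, via f = c/λ).
f_B = 5.141 × 10^15 Hz (from energy = 21.26 eV, via f = E/h).
Ratio = 2.126 × 10^14 / 5.141 × 10^15 = 0.0414.

0.0414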